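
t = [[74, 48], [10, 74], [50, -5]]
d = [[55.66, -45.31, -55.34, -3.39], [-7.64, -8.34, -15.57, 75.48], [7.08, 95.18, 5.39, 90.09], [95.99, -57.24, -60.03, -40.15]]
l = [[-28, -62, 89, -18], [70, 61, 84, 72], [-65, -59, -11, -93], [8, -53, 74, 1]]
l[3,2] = 74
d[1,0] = -7.64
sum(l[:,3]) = -38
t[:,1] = [48, 74, -5]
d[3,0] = 95.99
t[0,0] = 74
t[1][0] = 10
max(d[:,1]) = 95.18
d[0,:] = [55.66, -45.31, -55.34, -3.39]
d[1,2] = -15.57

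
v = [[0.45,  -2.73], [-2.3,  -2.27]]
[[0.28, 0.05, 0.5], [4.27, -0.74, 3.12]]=v@[[-1.51, 0.29, -1.01], [-0.35, 0.03, -0.35]]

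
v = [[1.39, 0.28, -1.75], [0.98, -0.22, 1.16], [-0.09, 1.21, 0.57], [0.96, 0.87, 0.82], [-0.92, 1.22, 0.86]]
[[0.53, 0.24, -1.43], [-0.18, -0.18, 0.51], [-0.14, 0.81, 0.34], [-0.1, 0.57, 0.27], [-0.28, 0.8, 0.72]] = v @ [[0.09, 0.0, -0.23], [0.0, 0.68, -0.03], [-0.23, -0.03, 0.63]]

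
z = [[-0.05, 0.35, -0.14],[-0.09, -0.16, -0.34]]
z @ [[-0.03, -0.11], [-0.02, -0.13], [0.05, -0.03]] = [[-0.01, -0.04], [-0.01, 0.04]]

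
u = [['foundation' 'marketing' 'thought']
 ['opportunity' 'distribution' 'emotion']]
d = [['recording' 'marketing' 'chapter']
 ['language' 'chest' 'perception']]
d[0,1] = 'marketing'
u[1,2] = 'emotion'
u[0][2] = 'thought'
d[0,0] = 'recording'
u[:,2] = ['thought', 'emotion']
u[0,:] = ['foundation', 'marketing', 'thought']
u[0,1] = 'marketing'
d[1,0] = 'language'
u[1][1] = 'distribution'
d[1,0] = 'language'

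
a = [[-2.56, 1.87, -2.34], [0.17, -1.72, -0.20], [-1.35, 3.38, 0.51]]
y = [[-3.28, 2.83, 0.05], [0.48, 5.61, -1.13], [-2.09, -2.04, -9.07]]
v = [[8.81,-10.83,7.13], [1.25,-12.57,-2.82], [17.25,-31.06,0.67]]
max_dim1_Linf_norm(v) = 31.06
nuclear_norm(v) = 51.42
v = y @ a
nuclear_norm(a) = 8.00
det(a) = 4.95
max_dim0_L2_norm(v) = 35.21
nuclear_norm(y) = 19.14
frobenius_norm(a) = 5.66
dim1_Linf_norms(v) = [10.83, 12.57, 31.06]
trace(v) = -3.09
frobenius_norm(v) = 40.94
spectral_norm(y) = 9.53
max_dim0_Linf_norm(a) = 3.38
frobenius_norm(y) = 11.94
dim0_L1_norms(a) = [4.08, 6.97, 3.05]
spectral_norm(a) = 5.01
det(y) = 194.00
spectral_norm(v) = 39.89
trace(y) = -6.74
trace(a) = -3.77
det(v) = 959.23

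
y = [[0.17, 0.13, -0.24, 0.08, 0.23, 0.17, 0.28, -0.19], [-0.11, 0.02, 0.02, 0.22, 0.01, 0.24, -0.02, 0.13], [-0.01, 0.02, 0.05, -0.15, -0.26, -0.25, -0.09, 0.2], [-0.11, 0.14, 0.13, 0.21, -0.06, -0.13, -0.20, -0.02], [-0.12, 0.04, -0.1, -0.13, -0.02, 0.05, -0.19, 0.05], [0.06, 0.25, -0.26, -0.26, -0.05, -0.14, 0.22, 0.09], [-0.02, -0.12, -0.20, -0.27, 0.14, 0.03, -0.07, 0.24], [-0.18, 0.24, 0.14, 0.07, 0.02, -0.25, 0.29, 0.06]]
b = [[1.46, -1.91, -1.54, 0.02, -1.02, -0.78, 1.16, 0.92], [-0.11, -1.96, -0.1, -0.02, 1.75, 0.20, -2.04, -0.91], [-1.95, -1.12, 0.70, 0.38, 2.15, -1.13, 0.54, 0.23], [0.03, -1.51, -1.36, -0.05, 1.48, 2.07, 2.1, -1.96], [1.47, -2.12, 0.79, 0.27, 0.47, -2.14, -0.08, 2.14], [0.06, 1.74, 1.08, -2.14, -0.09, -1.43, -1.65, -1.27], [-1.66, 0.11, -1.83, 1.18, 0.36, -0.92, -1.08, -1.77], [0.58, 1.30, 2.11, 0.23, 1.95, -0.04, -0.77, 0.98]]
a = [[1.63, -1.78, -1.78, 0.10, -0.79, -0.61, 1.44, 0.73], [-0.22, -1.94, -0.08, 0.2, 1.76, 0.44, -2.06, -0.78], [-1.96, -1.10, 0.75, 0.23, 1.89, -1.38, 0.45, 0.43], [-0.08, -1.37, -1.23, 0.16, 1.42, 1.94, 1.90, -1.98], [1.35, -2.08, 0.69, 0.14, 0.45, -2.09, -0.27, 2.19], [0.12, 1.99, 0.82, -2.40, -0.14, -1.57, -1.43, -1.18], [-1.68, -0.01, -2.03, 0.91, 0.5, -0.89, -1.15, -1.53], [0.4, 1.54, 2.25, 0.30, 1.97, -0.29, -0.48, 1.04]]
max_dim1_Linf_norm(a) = 2.4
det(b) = -1384.31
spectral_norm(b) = 5.68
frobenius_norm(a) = 10.52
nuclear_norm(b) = 26.13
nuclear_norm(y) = 3.02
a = b + y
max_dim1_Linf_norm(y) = 0.29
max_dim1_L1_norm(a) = 10.08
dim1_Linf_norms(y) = [0.28, 0.24, 0.26, 0.21, 0.19, 0.26, 0.27, 0.29]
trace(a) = -0.63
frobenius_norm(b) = 10.55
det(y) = -0.00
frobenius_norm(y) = 1.28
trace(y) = 0.28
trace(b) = -0.91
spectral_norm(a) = 5.75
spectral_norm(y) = 0.72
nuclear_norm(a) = 26.15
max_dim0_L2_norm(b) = 4.5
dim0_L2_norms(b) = [3.35, 4.5, 3.78, 2.5, 3.88, 3.7, 3.83, 3.98]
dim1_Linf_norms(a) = [1.78, 2.06, 1.96, 1.98, 2.19, 2.4, 2.03, 2.25]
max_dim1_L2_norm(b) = 4.34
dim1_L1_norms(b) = [8.81, 7.09, 8.2, 10.56, 9.48, 9.46, 8.91, 7.96]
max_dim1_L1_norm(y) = 1.49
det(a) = -1121.11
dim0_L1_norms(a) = [7.44, 11.81, 9.63, 4.44, 8.92, 9.21, 9.18, 9.86]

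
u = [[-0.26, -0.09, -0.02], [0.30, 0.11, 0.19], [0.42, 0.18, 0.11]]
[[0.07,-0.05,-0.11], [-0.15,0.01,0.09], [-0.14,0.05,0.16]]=u@ [[-0.3, 0.30, 0.40], [0.18, -0.21, 0.11], [-0.41, -0.32, -0.22]]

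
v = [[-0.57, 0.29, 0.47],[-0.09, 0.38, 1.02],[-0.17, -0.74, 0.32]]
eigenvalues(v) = [(-0.52+0j), (0.33+0.9j), (0.33-0.9j)]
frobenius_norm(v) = 1.58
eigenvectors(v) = [[(0.99+0j),-0.28-0.05j,(-0.28+0.05j)], [(-0.06+0j),-0.72+0.00j,-0.72-0.00j], [(0.14+0j),(0.01-0.64j),0.01+0.64j]]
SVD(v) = [[-0.55,-0.05,-0.84],[-0.84,-0.05,0.55],[-0.07,1.00,-0.01]] @ diag([1.271379867433544, 0.8209504549878103, 0.4597103252483791]) @ [[0.31, -0.33, -0.89], [-0.17, -0.94, 0.29], [0.94, -0.06, 0.35]]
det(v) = -0.48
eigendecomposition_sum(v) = [[(-0.51+0j), 0.20-0.00j, (0.04-0j)], [0.03-0.00j, (-0.01+0j), -0.00+0.00j], [(-0.07+0j), (0.03-0j), 0.01-0.00j]] + [[-0.03+0.02j,  0.04+0.18j,  0.21-0.03j], [(-0.06+0.05j),  (0.2+0.43j),  (0.51-0.19j)], [(-0.05-0.06j),  -0.38+0.17j,  0.16+0.46j]] + [[-0.03-0.02j, (0.04-0.18j), (0.21+0.03j)],[-0.06-0.05j, (0.2-0.43j), (0.51+0.19j)],[(-0.05+0.06j), -0.38-0.17j, (0.16-0.46j)]]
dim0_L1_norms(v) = [0.83, 1.41, 1.81]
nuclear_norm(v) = 2.55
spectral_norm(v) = 1.27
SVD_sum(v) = [[-0.22, 0.23, 0.62], [-0.33, 0.35, 0.95], [-0.03, 0.03, 0.08]] + [[0.01, 0.04, -0.01],[0.01, 0.04, -0.01],[-0.14, -0.77, 0.24]] + [[-0.36, 0.02, -0.13],[0.24, -0.01, 0.09],[-0.01, 0.00, -0.0]]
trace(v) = 0.13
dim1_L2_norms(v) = [0.79, 1.09, 0.82]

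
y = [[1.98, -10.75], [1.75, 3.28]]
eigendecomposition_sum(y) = [[(0.99+2.34j), (-5.37+3.3j)], [(0.88-0.54j), 1.64+1.94j]] + [[0.99-2.34j,  (-5.37-3.3j)], [0.88+0.54j,  1.64-1.94j]]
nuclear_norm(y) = 13.56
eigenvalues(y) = [(2.63+4.29j), (2.63-4.29j)]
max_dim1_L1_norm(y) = 12.73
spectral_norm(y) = 11.33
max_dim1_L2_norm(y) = 10.93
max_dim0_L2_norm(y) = 11.24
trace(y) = 5.26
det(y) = 25.31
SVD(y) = [[-0.96, 0.27], [0.27, 0.96]] @ diag([11.327513262439473, 2.234109059392083]) @ [[-0.13, 0.99], [0.99, 0.13]]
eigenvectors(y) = [[0.93+0.00j, (0.93-0j)], [(-0.06-0.37j), (-0.06+0.37j)]]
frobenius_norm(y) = 11.55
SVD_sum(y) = [[1.39, -10.83], [-0.39, 3.01]] + [[0.59,0.08], [2.14,0.27]]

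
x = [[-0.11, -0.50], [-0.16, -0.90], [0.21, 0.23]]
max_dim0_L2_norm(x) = 1.05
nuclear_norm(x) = 1.24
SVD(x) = [[-0.47, -0.02], [-0.84, -0.27], [0.25, -0.96]] @ diag([1.0812699128369156, 0.15986048790632726]) @ [[0.22,0.98],[-0.98,0.22]]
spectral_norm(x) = 1.08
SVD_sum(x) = [[-0.11, -0.50], [-0.2, -0.89], [0.06, 0.26]] + [[0.00, -0.0], [0.04, -0.01], [0.15, -0.03]]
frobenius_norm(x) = 1.09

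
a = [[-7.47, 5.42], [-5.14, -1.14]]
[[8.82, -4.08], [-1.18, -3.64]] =a @[[-0.1, 0.67], [1.49, 0.17]]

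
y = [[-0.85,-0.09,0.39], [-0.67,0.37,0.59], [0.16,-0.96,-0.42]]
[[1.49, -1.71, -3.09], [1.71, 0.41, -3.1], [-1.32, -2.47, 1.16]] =y@ [[-1.59, 3.68, 2.10], [0.87, 1.45, 0.55], [0.55, 3.97, -3.21]]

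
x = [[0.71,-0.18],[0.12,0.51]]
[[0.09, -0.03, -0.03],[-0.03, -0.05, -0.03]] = x @ [[0.1, -0.06, -0.05], [-0.08, -0.08, -0.05]]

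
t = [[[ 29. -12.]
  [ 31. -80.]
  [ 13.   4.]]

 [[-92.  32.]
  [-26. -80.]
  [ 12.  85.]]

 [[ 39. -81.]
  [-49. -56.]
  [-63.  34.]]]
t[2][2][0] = -63.0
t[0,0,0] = 29.0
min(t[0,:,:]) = -80.0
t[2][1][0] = -49.0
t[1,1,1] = -80.0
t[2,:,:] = [[39.0, -81.0], [-49.0, -56.0], [-63.0, 34.0]]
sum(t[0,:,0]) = 73.0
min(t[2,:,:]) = -81.0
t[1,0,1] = 32.0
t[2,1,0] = -49.0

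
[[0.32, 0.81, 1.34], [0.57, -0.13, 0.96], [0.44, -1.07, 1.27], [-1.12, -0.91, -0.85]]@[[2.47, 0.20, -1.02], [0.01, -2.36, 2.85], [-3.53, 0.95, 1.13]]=[[-3.93,-0.57,3.50],[-1.98,1.33,0.13],[-3.41,3.82,-2.06],[0.22,1.12,-2.41]]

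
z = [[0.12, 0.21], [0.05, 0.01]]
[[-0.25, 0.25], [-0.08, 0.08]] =z @ [[-1.51,1.52], [-0.34,0.34]]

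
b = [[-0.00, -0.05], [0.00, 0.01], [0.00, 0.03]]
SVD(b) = [[0.85,  -0.53], [-0.17,  -0.27], [-0.51,  -0.80]] @ diag([0.05916079783099616, -0.0]) @ [[-0.00,-1.00], [-1.0,0.0]]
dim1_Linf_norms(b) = [0.05, 0.01, 0.03]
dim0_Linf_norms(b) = [0.0, 0.05]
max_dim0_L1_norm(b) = 0.09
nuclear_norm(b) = 0.06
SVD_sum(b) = [[0.00, -0.05], [0.00, 0.01], [0.0, 0.03]] + [[-0.00, -0.0], [-0.0, -0.0], [-0.00, -0.0]]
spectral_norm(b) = 0.06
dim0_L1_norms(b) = [0.0, 0.09]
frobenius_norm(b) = 0.06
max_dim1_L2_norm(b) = 0.05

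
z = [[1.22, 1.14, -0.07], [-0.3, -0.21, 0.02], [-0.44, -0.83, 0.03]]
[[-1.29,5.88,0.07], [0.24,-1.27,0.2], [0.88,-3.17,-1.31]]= z@ [[-0.25,2.48,-2.76], [-1.02,2.51,3.08], [-2.57,0.17,1.08]]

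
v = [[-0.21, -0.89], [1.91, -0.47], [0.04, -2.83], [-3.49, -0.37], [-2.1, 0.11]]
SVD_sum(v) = [[-0.23, -0.0], [1.9, 0.04], [-0.02, -0.0], [-3.5, -0.07], [-2.10, -0.04]] + [[0.02, -0.89], [0.01, -0.51], [0.06, -2.83], [0.01, -0.3], [-0.00, 0.15]]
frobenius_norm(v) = 5.43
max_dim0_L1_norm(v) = 7.75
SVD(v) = [[-0.05, -0.29], [0.42, -0.17], [-0.0, -0.93], [-0.78, -0.10], [-0.47, 0.05]] @ diag([4.504322620353516, 3.027520062984164]) @ [[1.00, 0.02], [-0.02, 1.00]]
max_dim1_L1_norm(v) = 3.86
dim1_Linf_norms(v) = [0.89, 1.91, 2.83, 3.49, 2.1]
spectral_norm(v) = 4.50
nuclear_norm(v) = 7.53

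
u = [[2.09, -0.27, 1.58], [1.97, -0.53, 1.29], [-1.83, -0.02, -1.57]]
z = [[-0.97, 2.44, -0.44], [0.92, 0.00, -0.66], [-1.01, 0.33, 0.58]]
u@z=[[-3.87, 5.62, 0.18], [-3.70, 5.23, 0.23], [3.34, -4.98, -0.09]]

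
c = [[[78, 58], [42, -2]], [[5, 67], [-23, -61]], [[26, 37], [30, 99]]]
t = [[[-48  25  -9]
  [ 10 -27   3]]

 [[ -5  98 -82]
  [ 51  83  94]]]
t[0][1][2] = 3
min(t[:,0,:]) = -82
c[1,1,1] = -61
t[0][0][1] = 25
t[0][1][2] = 3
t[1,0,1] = 98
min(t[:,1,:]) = -27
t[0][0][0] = -48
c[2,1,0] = 30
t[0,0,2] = -9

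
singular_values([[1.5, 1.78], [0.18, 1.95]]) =[2.91, 0.9]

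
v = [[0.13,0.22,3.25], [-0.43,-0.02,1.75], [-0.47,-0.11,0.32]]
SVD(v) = [[0.88, -0.39, 0.29], [0.47, 0.58, -0.66], [0.09, 0.72, 0.69]] @ diag([3.7114287383238675, 0.6605262275751078, 0.0013501959490664279]) @ [[-0.04,  0.05,  1.00], [-0.96,  -0.27,  -0.02], [-0.26,  0.96,  -0.05]]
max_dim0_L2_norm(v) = 3.71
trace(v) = 0.43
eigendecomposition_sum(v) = [[0.07+0.61j, 0.11+0.14j, 1.63-0.43j], [(-0.22+0.29j), -0.01+0.11j, 0.87+0.47j], [-0.23+0.02j, (-0.06+0.04j), 0.16+0.63j]] + [[0.07-0.61j, 0.11-0.14j, 1.63+0.43j], [(-0.22-0.29j), -0.01-0.11j, 0.87-0.47j], [-0.23-0.02j, -0.06-0.04j, (0.16-0.63j)]] + [[-0.00+0.00j, 0j, (-0+0j)], [0.00-0.00j, (-0-0j), 0.00-0.00j], [(-0+0j), 0.00+0.00j, -0.00+0.00j]]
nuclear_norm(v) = 4.37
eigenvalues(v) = [(0.22+1.34j), (0.22-1.34j), (-0+0j)]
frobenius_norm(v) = 3.77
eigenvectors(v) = [[0.82+0.00j, (0.82-0j), 0.26+0.00j], [(0.35+0.33j), (0.35-0.33j), -0.96+0.00j], [(-0+0.32j), (-0-0.32j), 0.05+0.00j]]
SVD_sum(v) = [[-0.12, 0.15, 3.24], [-0.06, 0.08, 1.76], [-0.01, 0.02, 0.33]] + [[0.25, 0.07, 0.01], [-0.37, -0.10, -0.01], [-0.46, -0.13, -0.01]] + [[-0.00,0.00,-0.0], [0.0,-0.00,0.0], [-0.00,0.00,-0.0]]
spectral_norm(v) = 3.71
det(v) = -0.00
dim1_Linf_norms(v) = [3.25, 1.75, 0.47]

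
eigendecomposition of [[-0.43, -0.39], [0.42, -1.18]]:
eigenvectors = [[0.64+0.26j, 0.64-0.26j], [(0.72+0j), (0.72-0j)]]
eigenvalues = [(-0.8+0.15j), (-0.8-0.15j)]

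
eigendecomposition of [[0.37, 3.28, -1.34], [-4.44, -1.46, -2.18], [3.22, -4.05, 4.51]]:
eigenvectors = [[(-0.47+0j), (0.57-0.01j), 0.57+0.01j], [(0.04+0j), -0.29+0.26j, (-0.29-0.26j)], [(0.88+0j), (-0.73+0j), -0.73-0.00j]]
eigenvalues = [(2.62+0j), (0.4+1.53j), (0.4-1.53j)]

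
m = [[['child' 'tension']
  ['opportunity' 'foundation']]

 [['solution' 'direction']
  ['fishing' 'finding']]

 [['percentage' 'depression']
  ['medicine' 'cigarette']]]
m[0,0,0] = 'child'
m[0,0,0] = 'child'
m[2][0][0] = 'percentage'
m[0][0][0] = 'child'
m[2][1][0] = 'medicine'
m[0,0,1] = 'tension'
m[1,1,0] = 'fishing'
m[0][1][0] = 'opportunity'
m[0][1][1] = 'foundation'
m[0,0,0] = 'child'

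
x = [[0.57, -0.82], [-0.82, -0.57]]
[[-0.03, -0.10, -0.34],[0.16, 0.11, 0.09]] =x @ [[-0.15, -0.15, -0.27], [-0.07, 0.02, 0.23]]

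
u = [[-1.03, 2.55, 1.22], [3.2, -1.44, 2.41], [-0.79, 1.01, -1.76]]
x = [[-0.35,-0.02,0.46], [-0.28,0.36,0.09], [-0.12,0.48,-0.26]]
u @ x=[[-0.50, 1.52, -0.56], [-1.01, 0.57, 0.72], [0.2, -0.47, 0.19]]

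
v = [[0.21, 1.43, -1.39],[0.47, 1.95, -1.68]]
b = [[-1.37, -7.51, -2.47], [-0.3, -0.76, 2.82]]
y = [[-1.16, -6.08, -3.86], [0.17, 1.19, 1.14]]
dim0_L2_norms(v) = [0.51, 2.42, 2.18]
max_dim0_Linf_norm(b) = 7.51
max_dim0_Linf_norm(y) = 6.08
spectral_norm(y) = 7.47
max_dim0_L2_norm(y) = 6.2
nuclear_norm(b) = 10.96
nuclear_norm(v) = 3.45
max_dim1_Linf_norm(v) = 1.95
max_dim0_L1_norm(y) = 7.27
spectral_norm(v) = 3.29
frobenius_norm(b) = 8.54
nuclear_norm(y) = 7.80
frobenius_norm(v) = 3.30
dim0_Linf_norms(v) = [0.47, 1.95, 1.68]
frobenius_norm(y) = 7.48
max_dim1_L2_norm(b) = 8.02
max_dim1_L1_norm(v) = 4.1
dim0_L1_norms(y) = [1.33, 7.27, 5.0]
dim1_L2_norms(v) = [2.01, 2.62]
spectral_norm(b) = 8.02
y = v + b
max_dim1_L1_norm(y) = 11.1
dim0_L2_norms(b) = [1.4, 7.55, 3.75]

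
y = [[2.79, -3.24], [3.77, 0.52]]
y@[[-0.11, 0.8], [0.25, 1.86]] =[[-1.12, -3.79], [-0.28, 3.98]]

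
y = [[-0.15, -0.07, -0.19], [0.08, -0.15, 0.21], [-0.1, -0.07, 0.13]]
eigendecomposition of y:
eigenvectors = [[(0.24-0.56j), (0.24+0.56j), -0.54+0.00j], [(-0.77+0j), (-0.77-0j), 0.37+0.00j], [(-0.02-0.2j), (-0.02+0.2j), 0.76+0.00j]]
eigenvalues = [(-0.17+0.11j), (-0.17-0.11j), (0.17+0j)]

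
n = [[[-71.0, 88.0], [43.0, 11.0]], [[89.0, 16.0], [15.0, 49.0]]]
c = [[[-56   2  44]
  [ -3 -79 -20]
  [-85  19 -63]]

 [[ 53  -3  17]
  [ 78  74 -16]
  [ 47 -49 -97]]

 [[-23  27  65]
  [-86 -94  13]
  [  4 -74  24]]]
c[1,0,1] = -3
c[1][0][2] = 17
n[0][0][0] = -71.0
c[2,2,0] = 4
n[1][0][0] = 89.0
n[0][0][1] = 88.0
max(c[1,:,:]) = 78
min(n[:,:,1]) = 11.0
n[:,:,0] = [[-71.0, 43.0], [89.0, 15.0]]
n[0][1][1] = 11.0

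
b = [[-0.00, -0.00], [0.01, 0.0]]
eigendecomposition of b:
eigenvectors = [[0.0, 0.0],[1.00, -1.0]]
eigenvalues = [0.0, -0.0]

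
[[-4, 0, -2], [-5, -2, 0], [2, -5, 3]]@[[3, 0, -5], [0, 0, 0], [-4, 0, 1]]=[[-4, 0, 18], [-15, 0, 25], [-6, 0, -7]]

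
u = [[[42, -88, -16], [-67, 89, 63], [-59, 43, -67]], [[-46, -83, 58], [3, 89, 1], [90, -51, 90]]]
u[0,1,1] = 89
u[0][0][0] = 42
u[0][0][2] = -16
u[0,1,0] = -67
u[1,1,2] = 1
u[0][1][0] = -67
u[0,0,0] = 42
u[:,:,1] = [[-88, 89, 43], [-83, 89, -51]]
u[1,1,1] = 89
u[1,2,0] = 90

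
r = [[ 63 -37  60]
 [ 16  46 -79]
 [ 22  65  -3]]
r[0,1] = -37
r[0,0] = 63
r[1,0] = 16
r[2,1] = 65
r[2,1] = 65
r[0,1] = -37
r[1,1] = 46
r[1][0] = 16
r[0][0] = 63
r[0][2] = 60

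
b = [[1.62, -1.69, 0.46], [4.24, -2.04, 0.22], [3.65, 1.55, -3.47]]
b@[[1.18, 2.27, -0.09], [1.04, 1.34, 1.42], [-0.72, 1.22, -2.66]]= [[-0.18, 1.97, -3.77],[2.72, 7.16, -3.86],[8.42, 6.13, 11.10]]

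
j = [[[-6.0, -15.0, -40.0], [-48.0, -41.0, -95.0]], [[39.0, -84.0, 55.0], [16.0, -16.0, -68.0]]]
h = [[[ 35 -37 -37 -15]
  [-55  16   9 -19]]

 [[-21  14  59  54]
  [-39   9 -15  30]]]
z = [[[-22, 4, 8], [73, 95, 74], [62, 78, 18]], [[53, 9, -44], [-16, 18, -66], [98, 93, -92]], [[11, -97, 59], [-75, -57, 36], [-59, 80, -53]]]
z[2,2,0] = -59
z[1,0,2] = -44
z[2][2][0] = -59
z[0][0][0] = -22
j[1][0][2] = 55.0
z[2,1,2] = 36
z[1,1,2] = -66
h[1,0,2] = 59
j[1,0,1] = -84.0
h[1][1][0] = -39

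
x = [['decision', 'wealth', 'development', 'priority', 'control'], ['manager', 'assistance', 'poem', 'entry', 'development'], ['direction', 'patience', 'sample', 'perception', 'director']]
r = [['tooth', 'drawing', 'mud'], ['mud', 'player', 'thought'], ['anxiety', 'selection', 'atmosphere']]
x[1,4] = 'development'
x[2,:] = ['direction', 'patience', 'sample', 'perception', 'director']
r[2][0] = 'anxiety'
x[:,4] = ['control', 'development', 'director']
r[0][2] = 'mud'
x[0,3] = 'priority'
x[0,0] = 'decision'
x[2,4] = 'director'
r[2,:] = ['anxiety', 'selection', 'atmosphere']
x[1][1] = 'assistance'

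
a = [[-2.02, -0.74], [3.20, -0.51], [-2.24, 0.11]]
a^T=[[-2.02, 3.20, -2.24], [-0.74, -0.51, 0.11]]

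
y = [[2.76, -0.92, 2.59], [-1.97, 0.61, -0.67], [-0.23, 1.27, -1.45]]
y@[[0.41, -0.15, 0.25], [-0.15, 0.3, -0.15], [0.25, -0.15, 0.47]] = [[1.92, -1.08, 2.05], [-1.07, 0.58, -0.9], [-0.65, 0.63, -0.93]]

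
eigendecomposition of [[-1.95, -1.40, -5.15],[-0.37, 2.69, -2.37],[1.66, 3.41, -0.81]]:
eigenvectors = [[(0.81+0j),0.81-0.00j,-0.71+0.00j], [0.14-0.19j,(0.14+0.19j),0.61+0.00j], [(-0.2-0.5j),-0.20+0.50j,0.35+0.00j]]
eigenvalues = [(-0.92+3.56j), (-0.92-3.56j), (1.77+0j)]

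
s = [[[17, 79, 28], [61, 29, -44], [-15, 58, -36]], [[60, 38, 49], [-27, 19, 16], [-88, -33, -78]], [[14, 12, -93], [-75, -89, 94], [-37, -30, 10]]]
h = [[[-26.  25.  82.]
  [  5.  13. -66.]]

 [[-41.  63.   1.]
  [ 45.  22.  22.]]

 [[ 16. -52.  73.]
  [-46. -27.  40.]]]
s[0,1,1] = 29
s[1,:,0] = [60, -27, -88]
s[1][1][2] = 16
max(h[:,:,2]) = 82.0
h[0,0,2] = 82.0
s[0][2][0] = -15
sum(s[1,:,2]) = -13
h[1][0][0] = -41.0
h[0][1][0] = 5.0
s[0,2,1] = 58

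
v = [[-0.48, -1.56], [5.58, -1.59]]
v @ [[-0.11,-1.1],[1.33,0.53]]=[[-2.02,  -0.3],  [-2.73,  -6.98]]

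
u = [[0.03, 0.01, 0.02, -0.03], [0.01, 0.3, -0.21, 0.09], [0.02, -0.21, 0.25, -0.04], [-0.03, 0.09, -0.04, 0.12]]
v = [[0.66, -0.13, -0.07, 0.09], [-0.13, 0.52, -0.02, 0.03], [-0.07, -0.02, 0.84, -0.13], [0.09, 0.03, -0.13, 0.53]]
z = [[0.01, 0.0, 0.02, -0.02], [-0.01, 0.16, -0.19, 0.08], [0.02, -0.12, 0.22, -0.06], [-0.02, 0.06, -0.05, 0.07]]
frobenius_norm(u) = 0.53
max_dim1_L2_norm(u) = 0.38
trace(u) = 0.70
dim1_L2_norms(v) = [0.68, 0.54, 0.85, 0.55]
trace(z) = 0.46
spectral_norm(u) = 0.51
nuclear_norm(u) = 0.70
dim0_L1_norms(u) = [0.09, 0.61, 0.52, 0.28]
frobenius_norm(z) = 0.38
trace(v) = 2.55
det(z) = -0.00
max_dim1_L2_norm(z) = 0.26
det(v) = 0.13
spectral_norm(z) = 0.38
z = u @ v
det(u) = 0.00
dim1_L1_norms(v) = [0.95, 0.7, 1.06, 0.78]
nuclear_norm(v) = 2.55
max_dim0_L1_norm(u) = 0.61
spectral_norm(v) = 0.92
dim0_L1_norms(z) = [0.06, 0.34, 0.48, 0.23]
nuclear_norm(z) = 0.47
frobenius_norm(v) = 1.34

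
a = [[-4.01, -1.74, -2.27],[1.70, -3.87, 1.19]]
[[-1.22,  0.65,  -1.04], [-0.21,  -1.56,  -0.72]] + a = [[-5.23, -1.09, -3.31], [1.49, -5.43, 0.47]]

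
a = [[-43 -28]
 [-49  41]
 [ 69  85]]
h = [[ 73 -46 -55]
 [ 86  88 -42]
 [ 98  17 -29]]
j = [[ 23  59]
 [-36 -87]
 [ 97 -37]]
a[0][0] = -43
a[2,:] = [69, 85]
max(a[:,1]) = 85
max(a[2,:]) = 85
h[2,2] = -29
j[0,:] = [23, 59]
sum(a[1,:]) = -8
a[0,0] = -43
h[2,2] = -29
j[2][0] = 97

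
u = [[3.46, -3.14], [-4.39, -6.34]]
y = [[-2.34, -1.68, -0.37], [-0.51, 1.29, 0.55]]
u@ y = [[-6.49, -9.86, -3.01], [13.51, -0.8, -1.86]]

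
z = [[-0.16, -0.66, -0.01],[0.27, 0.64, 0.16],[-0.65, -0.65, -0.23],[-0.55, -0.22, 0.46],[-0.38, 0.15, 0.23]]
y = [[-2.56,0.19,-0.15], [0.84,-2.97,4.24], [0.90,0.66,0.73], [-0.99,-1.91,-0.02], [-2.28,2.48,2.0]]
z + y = [[-2.72, -0.47, -0.16], [1.11, -2.33, 4.40], [0.25, 0.01, 0.5], [-1.54, -2.13, 0.44], [-2.66, 2.63, 2.23]]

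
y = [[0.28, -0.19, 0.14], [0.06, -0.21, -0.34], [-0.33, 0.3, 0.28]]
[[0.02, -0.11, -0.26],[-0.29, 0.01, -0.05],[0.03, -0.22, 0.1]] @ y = [[0.08, -0.06, -0.03],[-0.06, 0.04, -0.06],[-0.04, 0.07, 0.11]]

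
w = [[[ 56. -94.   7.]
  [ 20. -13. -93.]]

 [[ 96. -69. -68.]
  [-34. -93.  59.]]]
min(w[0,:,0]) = 20.0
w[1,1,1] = -93.0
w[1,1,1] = -93.0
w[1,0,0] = 96.0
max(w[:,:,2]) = 59.0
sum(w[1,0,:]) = -41.0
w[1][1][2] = 59.0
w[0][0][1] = -94.0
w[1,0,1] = -69.0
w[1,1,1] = -93.0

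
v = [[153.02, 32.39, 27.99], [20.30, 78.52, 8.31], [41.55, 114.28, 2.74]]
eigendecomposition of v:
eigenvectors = [[-0.90,  -0.46,  -0.16],[-0.23,  0.58,  -0.06],[-0.37,  0.67,  0.99]]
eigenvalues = [172.76, 71.93, -10.41]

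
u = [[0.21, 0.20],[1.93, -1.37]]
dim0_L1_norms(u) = [2.14, 1.57]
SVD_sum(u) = [[0.05,-0.03], [1.93,-1.36]] + [[0.16, 0.23], [-0.0, -0.01]]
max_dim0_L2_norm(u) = 1.94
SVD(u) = [[-0.02, -1.00], [-1.0, 0.02]] @ diag([2.367471787976217, 0.2845651650091669]) @ [[-0.82, 0.58], [-0.58, -0.82]]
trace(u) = -1.16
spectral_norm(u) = 2.37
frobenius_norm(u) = 2.38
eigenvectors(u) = [[0.68, -0.11],  [0.73, 0.99]]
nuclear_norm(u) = 2.65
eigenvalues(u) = [0.43, -1.59]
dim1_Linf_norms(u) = [0.21, 1.93]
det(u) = -0.67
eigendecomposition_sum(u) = [[0.38, 0.04], [0.41, 0.05]] + [[-0.17,0.16], [1.52,-1.42]]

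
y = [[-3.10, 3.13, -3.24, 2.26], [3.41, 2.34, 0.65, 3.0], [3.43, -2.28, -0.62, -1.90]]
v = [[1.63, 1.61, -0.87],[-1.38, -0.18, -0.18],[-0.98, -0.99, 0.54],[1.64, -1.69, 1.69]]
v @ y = [[-2.55,10.85,-3.7,10.17], [3.05,-4.33,4.47,-3.32], [1.51,-6.62,2.20,-6.21], [-5.05,-2.67,-7.46,-4.57]]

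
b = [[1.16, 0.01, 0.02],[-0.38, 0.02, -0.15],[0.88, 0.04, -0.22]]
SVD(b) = [[-0.77, 0.31, -0.56],[0.25, -0.66, -0.71],[-0.59, -0.68, 0.43]] @ diag([1.5069652682256924, 0.2585530123067592, 0.002453607255976732]) @ [[-1.0, -0.02, 0.05],[0.05, -0.14, 0.99],[0.01, -0.99, -0.15]]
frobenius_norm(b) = 1.53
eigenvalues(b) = [1.17, -0.21, 0.0]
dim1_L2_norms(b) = [1.16, 0.41, 0.91]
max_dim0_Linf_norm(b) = 1.16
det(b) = -0.00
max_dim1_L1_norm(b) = 1.19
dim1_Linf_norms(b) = [1.16, 0.38, 0.88]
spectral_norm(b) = 1.51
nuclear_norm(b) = 1.77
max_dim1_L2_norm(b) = 1.16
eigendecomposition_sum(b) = [[1.16, 0.01, 0.02], [-0.48, -0.00, -0.01], [0.72, 0.01, 0.01]] + [[-0.00, -0.0, 0.00], [0.10, 0.02, -0.14], [0.16, 0.03, -0.23]] + [[-0.0, -0.0, 0.00], [0.00, 0.00, -0.0], [0.0, 0.0, -0.0]]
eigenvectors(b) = [[-0.80, 0.02, -0.01], [0.33, -0.52, 0.99], [-0.50, -0.85, 0.13]]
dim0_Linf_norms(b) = [1.16, 0.04, 0.22]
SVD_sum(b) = [[1.16,0.02,-0.06],[-0.37,-0.01,0.02],[0.89,0.02,-0.05]] + [[0.00,-0.01,0.08], [-0.01,0.02,-0.17], [-0.01,0.03,-0.17]] + [[-0.00, 0.0, 0.00], [-0.0, 0.00, 0.00], [0.0, -0.00, -0.0]]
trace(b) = 0.96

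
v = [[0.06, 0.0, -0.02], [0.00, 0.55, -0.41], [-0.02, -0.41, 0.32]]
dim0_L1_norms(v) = [0.08, 0.96, 0.75]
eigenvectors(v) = [[0.96,0.28,0.02], [-0.18,0.58,0.80], [-0.21,0.77,-0.6]]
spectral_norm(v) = 0.86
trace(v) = 0.93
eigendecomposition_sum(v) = [[0.06, -0.01, -0.01],[-0.01, 0.0, 0.0],[-0.01, 0.00, 0.00]] + [[0.0, 0.00, 0.00], [0.0, 0.0, 0.00], [0.0, 0.0, 0.0]] + [[0.00,  0.01,  -0.01], [0.01,  0.55,  -0.41], [-0.01,  -0.41,  0.31]]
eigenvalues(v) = [0.06, 0.0, 0.86]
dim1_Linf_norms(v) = [0.06, 0.55, 0.41]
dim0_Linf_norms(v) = [0.06, 0.55, 0.41]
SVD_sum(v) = [[0.00, 0.01, -0.01], [0.01, 0.55, -0.41], [-0.01, -0.41, 0.31]] + [[0.06, -0.01, -0.01],[-0.01, 0.0, 0.00],[-0.01, 0.00, 0.0]] + [[0.0, 0.0, 0.00],[0.00, 0.00, 0.0],[0.00, 0.0, 0.0]]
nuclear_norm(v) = 0.93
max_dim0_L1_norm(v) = 0.96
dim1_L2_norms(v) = [0.06, 0.69, 0.52]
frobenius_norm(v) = 0.86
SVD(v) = [[-0.02, 0.96, 0.28], [-0.80, -0.18, 0.58], [0.60, -0.21, 0.77]] @ diag([0.8610050556179759, 0.06441521797128413, 0.004579726410739458]) @ [[-0.02, -0.80, 0.6], [0.96, -0.18, -0.21], [0.28, 0.58, 0.77]]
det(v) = 0.00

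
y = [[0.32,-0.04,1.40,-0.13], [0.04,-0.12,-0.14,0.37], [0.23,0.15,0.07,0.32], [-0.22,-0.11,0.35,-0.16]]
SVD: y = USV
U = [[-0.97, -0.13, 0.03, 0.21], [0.12, -0.52, -0.79, 0.31], [-0.04, -0.71, 0.20, -0.68], [-0.22, 0.46, -0.58, -0.64]]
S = [1.49, 0.58, 0.28, 0.11]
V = [[-0.18, 0.03, -0.98, 0.13], [-0.56, -0.15, -0.01, -0.81], [0.54, 0.67, -0.14, -0.49], [0.6, -0.73, -0.17, -0.28]]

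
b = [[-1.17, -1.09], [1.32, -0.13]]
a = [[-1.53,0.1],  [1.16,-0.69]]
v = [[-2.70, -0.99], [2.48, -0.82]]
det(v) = 4.67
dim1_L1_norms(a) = [1.63, 1.85]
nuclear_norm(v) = 4.94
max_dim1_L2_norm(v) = 2.88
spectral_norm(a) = 1.99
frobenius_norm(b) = 2.08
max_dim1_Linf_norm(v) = 2.7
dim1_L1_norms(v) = [3.69, 3.3]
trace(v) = -3.52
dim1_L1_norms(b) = [2.26, 1.45]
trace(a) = -2.22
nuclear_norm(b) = 2.74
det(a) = 0.94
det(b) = 1.59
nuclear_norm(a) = 2.46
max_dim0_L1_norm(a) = 2.69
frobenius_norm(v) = 3.88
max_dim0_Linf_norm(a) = 1.53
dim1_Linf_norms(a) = [1.53, 1.16]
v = a + b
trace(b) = -1.30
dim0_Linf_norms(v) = [2.7, 0.99]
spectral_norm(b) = 1.90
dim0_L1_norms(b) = [2.49, 1.22]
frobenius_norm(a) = 2.04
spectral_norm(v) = 3.67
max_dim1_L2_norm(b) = 1.6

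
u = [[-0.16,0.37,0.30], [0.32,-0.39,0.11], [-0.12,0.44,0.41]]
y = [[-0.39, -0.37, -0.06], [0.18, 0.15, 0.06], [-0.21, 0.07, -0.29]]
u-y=[[0.23, 0.74, 0.36], [0.14, -0.54, 0.05], [0.09, 0.37, 0.7]]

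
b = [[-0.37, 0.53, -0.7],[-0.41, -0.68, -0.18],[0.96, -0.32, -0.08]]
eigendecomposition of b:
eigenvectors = [[0.17-0.65j, (0.17+0.65j), (-0.11+0j)], [0.25+0.07j, (0.25-0.07j), 0.82+0.00j], [(-0.7+0j), (-0.7-0j), 0.56+0.00j]]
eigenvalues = [(-0.19+0.92j), (-0.19-0.92j), (-0.75+0j)]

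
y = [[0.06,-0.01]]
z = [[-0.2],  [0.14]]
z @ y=[[-0.01,0.00], [0.01,-0.00]]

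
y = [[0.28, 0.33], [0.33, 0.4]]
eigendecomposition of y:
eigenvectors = [[-0.77, -0.64], [0.64, -0.77]]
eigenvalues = [0.0, 0.68]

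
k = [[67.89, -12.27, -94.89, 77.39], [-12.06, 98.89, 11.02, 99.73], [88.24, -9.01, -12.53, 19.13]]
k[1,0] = -12.06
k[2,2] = -12.53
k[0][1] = -12.27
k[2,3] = 19.13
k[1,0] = -12.06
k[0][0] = 67.89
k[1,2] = 11.02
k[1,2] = 11.02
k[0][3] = 77.39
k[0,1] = -12.27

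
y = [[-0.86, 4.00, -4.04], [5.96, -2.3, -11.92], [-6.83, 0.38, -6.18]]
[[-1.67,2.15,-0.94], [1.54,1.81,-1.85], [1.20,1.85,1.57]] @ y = [[20.67, -11.98, -13.07], [22.1, 1.29, -16.36], [-0.73, 1.14, -36.60]]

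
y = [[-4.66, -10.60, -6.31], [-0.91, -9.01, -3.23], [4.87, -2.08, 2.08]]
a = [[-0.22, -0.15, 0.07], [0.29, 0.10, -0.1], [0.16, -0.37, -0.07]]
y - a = [[-4.44, -10.45, -6.38], [-1.20, -9.11, -3.13], [4.71, -1.71, 2.15]]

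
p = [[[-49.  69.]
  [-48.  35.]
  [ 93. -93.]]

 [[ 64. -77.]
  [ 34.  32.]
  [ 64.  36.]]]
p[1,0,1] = -77.0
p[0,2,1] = -93.0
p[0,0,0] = -49.0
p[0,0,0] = -49.0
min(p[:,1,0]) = -48.0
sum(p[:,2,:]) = 100.0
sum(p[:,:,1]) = 2.0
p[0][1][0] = -48.0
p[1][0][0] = 64.0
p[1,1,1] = 32.0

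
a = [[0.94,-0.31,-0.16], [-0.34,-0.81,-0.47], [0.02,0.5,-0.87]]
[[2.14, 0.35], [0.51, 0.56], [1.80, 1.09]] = a @ [[1.86, 0.15], [-0.18, -0.02], [-2.13, -1.26]]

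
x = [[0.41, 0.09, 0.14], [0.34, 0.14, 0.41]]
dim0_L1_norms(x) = [0.75, 0.23, 0.55]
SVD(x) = [[-0.61, -0.79], [-0.79, 0.61]] @ diag([0.6824502881892175, 0.18265159224724542]) @ [[-0.76, -0.24, -0.60],[-0.63, 0.08, 0.77]]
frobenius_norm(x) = 0.71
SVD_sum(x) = [[0.32, 0.10, 0.25],  [0.41, 0.13, 0.32]] + [[0.09,  -0.01,  -0.11], [-0.07,  0.01,  0.09]]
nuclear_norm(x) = 0.87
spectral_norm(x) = 0.68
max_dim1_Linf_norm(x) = 0.41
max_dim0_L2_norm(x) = 0.53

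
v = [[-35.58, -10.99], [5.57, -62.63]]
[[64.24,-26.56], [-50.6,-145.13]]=v @ [[-2.0, 0.03], [0.63, 2.32]]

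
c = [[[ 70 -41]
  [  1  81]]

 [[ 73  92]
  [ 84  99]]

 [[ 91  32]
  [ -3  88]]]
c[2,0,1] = 32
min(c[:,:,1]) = -41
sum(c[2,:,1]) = 120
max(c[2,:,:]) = 91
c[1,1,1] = 99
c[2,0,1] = 32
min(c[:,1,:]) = -3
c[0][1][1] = 81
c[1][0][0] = 73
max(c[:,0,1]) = 92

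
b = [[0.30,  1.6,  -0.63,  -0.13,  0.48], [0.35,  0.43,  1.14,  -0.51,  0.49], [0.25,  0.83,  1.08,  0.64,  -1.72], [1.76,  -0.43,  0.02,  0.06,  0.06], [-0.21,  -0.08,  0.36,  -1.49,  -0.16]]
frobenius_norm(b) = 4.05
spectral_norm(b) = 2.32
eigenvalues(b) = [(1.94+0j), (1.04+1.57j), (1.04-1.57j), (-1.16+0.78j), (-1.16-0.78j)]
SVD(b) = [[0.06,-0.23,0.94,-0.1,-0.21], [-0.12,0.02,0.24,0.65,0.71], [-0.98,-0.11,-0.00,-0.03,-0.14], [-0.07,0.93,0.19,0.16,-0.25], [0.1,-0.26,-0.13,0.73,-0.61]] @ diag([2.3246787771936845, 1.8577460498585991, 1.8443847358898917, 1.8044575344119647, 0.9433589717707226]) @ [[-0.18, -0.33, -0.52, -0.31, 0.70], [0.86, -0.44, -0.01, 0.21, 0.1], [0.39, 0.83, -0.2, -0.02, 0.33], [0.18, -0.02, 0.58, -0.79, 0.12], [-0.18, -0.0, 0.6, 0.49, 0.61]]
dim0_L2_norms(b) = [1.85, 1.9, 1.73, 1.71, 1.86]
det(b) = 13.56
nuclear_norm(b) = 8.77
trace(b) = 1.71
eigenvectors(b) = [[(0.27+0j), -0.52+0.00j, (-0.52-0j), -0.23+0.32j, -0.23-0.32j],[(0.59+0j), -0.06-0.30j, -0.06+0.30j, (0.01-0.32j), 0.01+0.32j],[0.75+0.00j, 0.47+0.13j, 0.47-0.13j, 0.24+0.25j, 0.24-0.25j],[(0.13+0j), -0.20+0.43j, (-0.2-0.43j), 0.47-0.27j, (0.47+0.27j)],[(-0.01+0j), (-0.05-0.41j), -0.05+0.41j, 0.57+0.00j, 0.57-0.00j]]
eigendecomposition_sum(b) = [[0.22+0.00j, (0.38-0j), (0.3-0j), (0.07+0j), (-0.11+0j)], [0.47+0.00j, 0.83-0.00j, (0.66-0j), (0.15+0j), (-0.24+0j)], [(0.61+0j), 1.07-0.00j, (0.85-0j), 0.20+0.00j, (-0.3+0j)], [(0.1+0j), (0.18-0j), (0.14-0j), (0.03+0j), -0.05+0.00j], [(-0.01-0j), (-0.01+0j), (-0.01+0j), (-0-0j), -0j]] + [[0.29+0.46j, (0.28-0.09j), -0.28-0.18j, -0.25+0.48j, (0.43-0.14j)], [(-0.23+0.22j), (0.08+0.15j), (0.07-0.18j), (-0.31-0.09j), (0.13+0.23j)], [-0.15-0.49j, (-0.28+0.01j), (0.21+0.23j), (0.35-0.38j), -0.43+0.02j], [0.50-0.07j, 0.04-0.27j, (-0.26+0.16j), 0.31+0.40j, 0.05-0.42j], [-0.34+0.28j, 0.10+0.22j, (0.11-0.24j), -0.41-0.15j, (0.15+0.33j)]] + [[0.29-0.46j,(0.28+0.09j),(-0.28+0.18j),-0.25-0.48j,(0.43+0.14j)],[-0.23-0.22j,0.08-0.15j,(0.07+0.18j),(-0.31+0.09j),(0.13-0.23j)],[(-0.15+0.49j),-0.28-0.01j,(0.21-0.23j),0.35+0.38j,-0.43-0.02j],[0.50+0.07j,0.04+0.27j,(-0.26-0.16j),(0.31-0.4j),0.05+0.42j],[-0.34-0.28j,(0.1-0.22j),0.11+0.24j,-0.41+0.15j,(0.15-0.33j)]] + [[(-0.25+0.01j),0.33+0.13j,(-0.19-0.08j),0.15-0.17j,-0.14-0.30j], [0.17-0.13j,(-0.28+0.06j),0.17-0.03j,-0.03+0.19j,(0.23+0.14j)], [(-0.03+0.22j),(0.16-0.26j),-0.10+0.15j,-0.13-0.16j,(-0.28+0.08j)], [0.33+0.13j,(-0.34-0.35j),(0.2+0.21j),(-0.29+0.13j),0.00+0.46j], [(0.23+0.29j),-0.13-0.50j,0.07+0.29j,(-0.34-0.03j),-0.24+0.42j]] + [[(-0.25-0.01j),(0.33-0.13j),(-0.19+0.08j),(0.15+0.17j),-0.14+0.30j], [(0.17+0.13j),-0.28-0.06j,(0.17+0.03j),-0.03-0.19j,0.23-0.14j], [-0.03-0.22j,(0.16+0.26j),-0.10-0.15j,-0.13+0.16j,(-0.28-0.08j)], [(0.33-0.13j),(-0.34+0.35j),0.20-0.21j,-0.29-0.13j,0.00-0.46j], [(0.23-0.29j),-0.13+0.50j,(0.07-0.29j),-0.34+0.03j,(-0.24-0.42j)]]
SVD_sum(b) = [[-0.02, -0.04, -0.07, -0.04, 0.09], [0.05, 0.09, 0.15, 0.09, -0.2], [0.41, 0.75, 1.19, 0.71, -1.61], [0.03, 0.05, 0.08, 0.05, -0.11], [-0.04, -0.07, -0.12, -0.07, 0.16]] + [[-0.37, 0.19, 0.01, -0.09, -0.04], [0.03, -0.02, -0.00, 0.01, 0.0], [-0.17, 0.09, 0.00, -0.04, -0.02], [1.5, -0.77, -0.02, 0.37, 0.17], [-0.42, 0.21, 0.01, -0.1, -0.05]] + [[0.69,1.45,-0.35,-0.04,0.57], [0.17,0.37,-0.09,-0.01,0.15], [-0.0,-0.01,0.0,0.0,-0.00], [0.14,0.29,-0.07,-0.01,0.12], [-0.09,-0.2,0.05,0.01,-0.08]] + [[-0.03,0.00,-0.10,0.14,-0.02],[0.21,-0.02,0.68,-0.92,0.14],[-0.01,0.0,-0.03,0.04,-0.01],[0.05,-0.00,0.17,-0.23,0.03],[0.24,-0.02,0.77,-1.04,0.15]] + [[0.04, 0.00, -0.12, -0.1, -0.12],[-0.12, -0.0, 0.40, 0.33, 0.41],[0.02, 0.0, -0.08, -0.07, -0.08],[0.04, 0.00, -0.14, -0.12, -0.15],[0.1, 0.0, -0.34, -0.28, -0.35]]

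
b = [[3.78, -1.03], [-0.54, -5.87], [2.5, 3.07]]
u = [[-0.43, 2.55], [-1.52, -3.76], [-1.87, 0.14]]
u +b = [[3.35, 1.52], [-2.06, -9.63], [0.63, 3.21]]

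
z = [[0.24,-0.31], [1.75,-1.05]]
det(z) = 0.29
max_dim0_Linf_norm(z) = 1.75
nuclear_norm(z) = 2.21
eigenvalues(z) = [(-0.4+0.36j), (-0.4-0.36j)]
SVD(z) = [[-0.18, -0.98], [-0.98, 0.18]] @ diag([2.073419908137044, 0.1401066898508814]) @ [[-0.85, 0.52], [0.52, 0.85]]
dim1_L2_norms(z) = [0.39, 2.04]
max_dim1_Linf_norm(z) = 1.75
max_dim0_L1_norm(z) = 1.99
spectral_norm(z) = 2.07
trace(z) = -0.81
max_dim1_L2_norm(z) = 2.04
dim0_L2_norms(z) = [1.77, 1.09]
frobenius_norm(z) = 2.08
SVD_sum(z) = [[0.31,-0.19], [1.74,-1.07]] + [[-0.07, -0.12], [0.01, 0.02]]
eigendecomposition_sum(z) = [[(0.12+0.55j), (-0.16-0.18j)], [0.87+1.00j, -0.52-0.19j]] + [[0.12-0.55j, -0.16+0.18j], [0.87-1.00j, (-0.52+0.19j)]]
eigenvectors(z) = [[(0.34+0.19j), 0.34-0.19j], [(0.92+0j), (0.92-0j)]]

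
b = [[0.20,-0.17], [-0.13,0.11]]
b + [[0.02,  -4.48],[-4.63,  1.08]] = [[0.22,-4.65],  [-4.76,1.19]]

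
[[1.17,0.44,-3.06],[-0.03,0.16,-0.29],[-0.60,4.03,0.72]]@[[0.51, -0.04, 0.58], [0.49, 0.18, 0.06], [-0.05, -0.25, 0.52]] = [[0.97, 0.8, -0.89],[0.08, 0.10, -0.16],[1.63, 0.57, 0.27]]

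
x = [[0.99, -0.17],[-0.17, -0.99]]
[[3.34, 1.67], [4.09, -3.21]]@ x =[[3.02,-2.22], [4.59,2.48]]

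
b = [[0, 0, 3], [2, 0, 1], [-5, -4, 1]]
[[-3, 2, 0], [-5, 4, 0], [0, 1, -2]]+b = [[-3, 2, 3], [-3, 4, 1], [-5, -3, -1]]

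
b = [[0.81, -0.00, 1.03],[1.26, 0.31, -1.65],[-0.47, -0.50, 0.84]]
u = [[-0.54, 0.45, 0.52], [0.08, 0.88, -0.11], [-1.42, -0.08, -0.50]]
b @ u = [[-1.9, 0.28, -0.09],[1.69, 0.97, 1.45],[-0.98, -0.72, -0.61]]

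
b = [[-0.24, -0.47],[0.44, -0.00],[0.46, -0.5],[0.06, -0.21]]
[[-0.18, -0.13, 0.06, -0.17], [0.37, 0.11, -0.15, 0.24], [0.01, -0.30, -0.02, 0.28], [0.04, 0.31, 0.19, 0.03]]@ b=[[0.00, 0.09], [-0.10, -0.15], [-0.13, -0.05], [0.22, -0.12]]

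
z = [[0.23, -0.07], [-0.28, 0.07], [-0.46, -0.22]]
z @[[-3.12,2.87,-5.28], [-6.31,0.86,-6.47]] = [[-0.28, 0.6, -0.76], [0.43, -0.74, 1.03], [2.82, -1.51, 3.85]]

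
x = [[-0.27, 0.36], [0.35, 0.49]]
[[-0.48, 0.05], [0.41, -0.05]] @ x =[[0.15, -0.15],[-0.13, 0.12]]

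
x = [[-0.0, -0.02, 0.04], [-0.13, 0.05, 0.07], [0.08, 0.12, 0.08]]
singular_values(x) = [0.17, 0.15, 0.04]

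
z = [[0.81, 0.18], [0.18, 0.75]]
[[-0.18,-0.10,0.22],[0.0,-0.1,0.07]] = z @ [[-0.24, -0.10, 0.26], [0.06, -0.11, 0.03]]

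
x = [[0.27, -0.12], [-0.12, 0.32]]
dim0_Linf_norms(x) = [0.27, 0.32]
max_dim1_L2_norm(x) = 0.34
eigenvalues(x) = [0.17, 0.42]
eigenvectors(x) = [[-0.78, 0.63], [-0.63, -0.78]]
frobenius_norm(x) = 0.45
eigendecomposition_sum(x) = [[0.10,0.08], [0.08,0.07]] + [[0.17, -0.20],  [-0.20, 0.25]]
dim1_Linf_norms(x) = [0.27, 0.32]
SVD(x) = [[-0.63,0.78], [0.78,0.63]] @ diag([0.4175765067213126, 0.17242349327868742]) @ [[-0.63, 0.78], [0.78, 0.63]]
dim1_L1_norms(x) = [0.39, 0.44]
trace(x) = 0.59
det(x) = 0.07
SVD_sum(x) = [[0.17, -0.2], [-0.20, 0.25]] + [[0.10, 0.08], [0.08, 0.07]]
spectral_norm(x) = 0.42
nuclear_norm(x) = 0.59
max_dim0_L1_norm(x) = 0.44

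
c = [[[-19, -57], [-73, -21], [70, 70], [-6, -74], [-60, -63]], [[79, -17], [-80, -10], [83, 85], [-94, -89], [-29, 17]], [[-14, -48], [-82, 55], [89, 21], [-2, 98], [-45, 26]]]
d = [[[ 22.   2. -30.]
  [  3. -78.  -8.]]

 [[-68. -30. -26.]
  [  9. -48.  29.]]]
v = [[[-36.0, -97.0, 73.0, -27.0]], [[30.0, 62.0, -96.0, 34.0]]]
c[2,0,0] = -14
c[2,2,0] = 89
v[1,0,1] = 62.0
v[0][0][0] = -36.0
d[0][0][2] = -30.0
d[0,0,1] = 2.0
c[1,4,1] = 17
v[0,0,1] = -97.0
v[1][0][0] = 30.0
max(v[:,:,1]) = 62.0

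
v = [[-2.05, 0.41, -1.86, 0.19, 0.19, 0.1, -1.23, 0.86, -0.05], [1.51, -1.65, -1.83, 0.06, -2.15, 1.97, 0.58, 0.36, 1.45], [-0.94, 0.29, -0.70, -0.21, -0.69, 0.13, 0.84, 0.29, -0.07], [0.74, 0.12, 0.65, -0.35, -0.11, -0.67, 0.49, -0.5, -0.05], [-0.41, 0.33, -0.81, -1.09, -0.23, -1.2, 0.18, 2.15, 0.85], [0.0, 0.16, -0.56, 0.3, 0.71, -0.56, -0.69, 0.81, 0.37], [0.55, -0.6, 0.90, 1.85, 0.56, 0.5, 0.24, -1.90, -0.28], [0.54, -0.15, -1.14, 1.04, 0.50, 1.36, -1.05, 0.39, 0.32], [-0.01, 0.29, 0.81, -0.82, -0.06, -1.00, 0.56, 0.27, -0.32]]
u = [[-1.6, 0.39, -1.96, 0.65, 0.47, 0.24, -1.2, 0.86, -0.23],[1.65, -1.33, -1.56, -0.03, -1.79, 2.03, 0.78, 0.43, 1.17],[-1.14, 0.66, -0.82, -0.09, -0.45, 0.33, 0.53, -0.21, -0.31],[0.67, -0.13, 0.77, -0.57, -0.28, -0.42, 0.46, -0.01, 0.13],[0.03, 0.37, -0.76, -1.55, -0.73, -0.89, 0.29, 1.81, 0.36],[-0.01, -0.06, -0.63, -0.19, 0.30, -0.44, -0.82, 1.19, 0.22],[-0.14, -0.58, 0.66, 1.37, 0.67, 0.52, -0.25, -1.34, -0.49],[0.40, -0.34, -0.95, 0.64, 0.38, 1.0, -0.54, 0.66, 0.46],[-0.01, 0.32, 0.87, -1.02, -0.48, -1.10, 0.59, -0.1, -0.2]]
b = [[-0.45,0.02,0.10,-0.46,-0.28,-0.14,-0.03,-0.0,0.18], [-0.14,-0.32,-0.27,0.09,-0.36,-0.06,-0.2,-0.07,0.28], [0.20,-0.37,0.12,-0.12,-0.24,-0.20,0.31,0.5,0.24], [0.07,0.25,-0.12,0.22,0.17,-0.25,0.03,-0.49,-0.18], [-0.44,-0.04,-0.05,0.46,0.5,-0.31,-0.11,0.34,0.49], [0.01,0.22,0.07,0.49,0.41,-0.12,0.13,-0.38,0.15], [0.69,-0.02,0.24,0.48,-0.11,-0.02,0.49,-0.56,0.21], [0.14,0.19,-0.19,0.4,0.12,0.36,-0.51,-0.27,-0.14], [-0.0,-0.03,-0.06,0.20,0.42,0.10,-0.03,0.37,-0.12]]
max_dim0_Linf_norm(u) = 2.03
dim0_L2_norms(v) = [2.95, 1.89, 3.38, 2.58, 2.5, 3.03, 2.19, 3.21, 1.8]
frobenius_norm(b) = 2.55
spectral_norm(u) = 4.42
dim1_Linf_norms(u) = [1.96, 2.03, 1.14, 0.77, 1.81, 1.19, 1.37, 1.0, 1.1]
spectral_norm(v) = 4.81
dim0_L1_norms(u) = [5.65, 4.18, 8.98, 6.11, 5.55, 6.97, 5.46, 6.61, 3.57]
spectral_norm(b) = 1.52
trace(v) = -5.23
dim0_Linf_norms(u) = [1.65, 1.33, 1.96, 1.55, 1.79, 2.03, 1.2, 1.81, 1.17]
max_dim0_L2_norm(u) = 3.26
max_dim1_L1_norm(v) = 11.56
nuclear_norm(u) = 15.13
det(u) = 0.00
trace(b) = 0.05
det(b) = 0.00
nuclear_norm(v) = 17.60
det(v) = 0.34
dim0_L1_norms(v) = [6.75, 4.0, 9.26, 5.91, 5.2, 7.49, 5.86, 7.53, 3.76]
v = b + u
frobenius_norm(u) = 7.39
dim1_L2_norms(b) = [0.75, 0.68, 0.84, 0.7, 1.06, 0.81, 1.17, 0.87, 0.62]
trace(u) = -5.28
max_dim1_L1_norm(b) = 2.82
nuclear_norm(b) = 5.97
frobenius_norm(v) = 8.01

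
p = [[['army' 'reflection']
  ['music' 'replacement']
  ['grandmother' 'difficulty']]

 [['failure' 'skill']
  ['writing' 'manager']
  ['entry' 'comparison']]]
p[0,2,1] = 'difficulty'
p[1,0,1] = 'skill'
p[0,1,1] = 'replacement'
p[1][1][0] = 'writing'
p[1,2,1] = 'comparison'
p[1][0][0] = 'failure'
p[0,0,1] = 'reflection'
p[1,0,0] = 'failure'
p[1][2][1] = 'comparison'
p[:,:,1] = [['reflection', 'replacement', 'difficulty'], ['skill', 'manager', 'comparison']]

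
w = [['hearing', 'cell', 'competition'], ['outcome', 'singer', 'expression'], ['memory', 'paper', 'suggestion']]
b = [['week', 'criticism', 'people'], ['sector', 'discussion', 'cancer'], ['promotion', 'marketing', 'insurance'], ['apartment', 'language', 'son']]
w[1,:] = ['outcome', 'singer', 'expression']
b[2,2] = 'insurance'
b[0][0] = 'week'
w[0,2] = 'competition'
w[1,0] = 'outcome'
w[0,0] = 'hearing'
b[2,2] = 'insurance'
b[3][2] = 'son'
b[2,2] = 'insurance'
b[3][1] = 'language'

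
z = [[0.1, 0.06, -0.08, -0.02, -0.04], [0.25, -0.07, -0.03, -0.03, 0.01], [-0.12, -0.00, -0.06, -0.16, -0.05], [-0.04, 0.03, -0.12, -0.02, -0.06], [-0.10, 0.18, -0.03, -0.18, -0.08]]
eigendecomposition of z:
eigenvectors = [[0.22,0.03,0.63,-0.06,0.19], [-0.15,0.55,0.62,0.16,0.41], [0.55,0.62,-0.42,-0.38,0.05], [0.43,0.34,0.17,-0.11,-0.43], [0.66,-0.44,0.11,0.9,0.78]]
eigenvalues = [-0.3, -0.12, 0.2, -0.01, 0.09]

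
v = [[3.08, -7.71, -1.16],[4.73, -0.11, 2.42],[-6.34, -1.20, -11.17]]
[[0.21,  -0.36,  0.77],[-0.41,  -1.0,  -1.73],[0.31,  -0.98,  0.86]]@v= [[-5.94,-2.5,-9.72], [4.98,5.35,17.38], [-9.13,-3.31,-12.34]]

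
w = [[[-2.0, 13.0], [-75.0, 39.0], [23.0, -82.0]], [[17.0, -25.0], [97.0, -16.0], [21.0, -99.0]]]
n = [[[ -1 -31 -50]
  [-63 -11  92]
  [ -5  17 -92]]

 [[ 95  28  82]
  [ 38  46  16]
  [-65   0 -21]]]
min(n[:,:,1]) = -31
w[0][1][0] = -75.0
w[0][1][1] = 39.0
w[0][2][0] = 23.0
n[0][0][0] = -1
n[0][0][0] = -1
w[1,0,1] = -25.0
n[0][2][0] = -5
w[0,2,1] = -82.0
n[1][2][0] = -65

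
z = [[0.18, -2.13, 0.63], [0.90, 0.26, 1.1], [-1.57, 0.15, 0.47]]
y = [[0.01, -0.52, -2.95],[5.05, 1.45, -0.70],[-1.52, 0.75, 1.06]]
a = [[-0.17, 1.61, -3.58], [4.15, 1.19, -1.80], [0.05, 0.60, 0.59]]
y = a + z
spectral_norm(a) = 5.19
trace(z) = 0.91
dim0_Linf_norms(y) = [5.05, 1.45, 2.95]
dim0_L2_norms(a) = [4.15, 2.09, 4.05]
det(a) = -13.09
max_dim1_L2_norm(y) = 5.3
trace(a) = 1.61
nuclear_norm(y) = 9.55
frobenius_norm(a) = 6.17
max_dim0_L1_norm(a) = 5.97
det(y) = -15.42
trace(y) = 2.52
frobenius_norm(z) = 3.12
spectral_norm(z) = 2.25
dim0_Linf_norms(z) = [1.57, 2.13, 1.1]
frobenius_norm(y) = 6.41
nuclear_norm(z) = 5.26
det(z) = 4.91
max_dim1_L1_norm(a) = 7.14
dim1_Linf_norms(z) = [2.13, 1.1, 1.57]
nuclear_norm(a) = 9.20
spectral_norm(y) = 5.51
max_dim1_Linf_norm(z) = 2.13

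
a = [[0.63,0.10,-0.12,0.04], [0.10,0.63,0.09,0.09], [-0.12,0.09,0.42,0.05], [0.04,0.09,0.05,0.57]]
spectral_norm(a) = 0.77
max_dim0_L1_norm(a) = 0.91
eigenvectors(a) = [[-0.43, 0.57, 0.7, 0.04], [0.34, 0.70, -0.33, -0.54], [-0.83, 0.05, -0.55, -0.13], [0.11, 0.43, -0.33, 0.83]]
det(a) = 0.08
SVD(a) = [[-0.57,  0.7,  0.04,  0.43],[-0.70,  -0.33,  -0.54,  -0.34],[-0.05,  -0.55,  -0.13,  0.83],[-0.43,  -0.33,  0.83,  -0.11]] @ diag([0.7732589923628689, 0.6577982569217283, 0.5057479806313635, 0.31319477008403884]) @ [[-0.57, -0.7, -0.05, -0.43], [0.7, -0.33, -0.55, -0.33], [0.04, -0.54, -0.13, 0.83], [0.43, -0.34, 0.83, -0.11]]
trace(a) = 2.25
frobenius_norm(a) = 1.18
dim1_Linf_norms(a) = [0.63, 0.63, 0.42, 0.57]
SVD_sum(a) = [[0.25,  0.31,  0.02,  0.19],[0.31,  0.38,  0.02,  0.23],[0.02,  0.02,  0.0,  0.02],[0.19,  0.23,  0.02,  0.14]] + [[0.32, -0.15, -0.25, -0.15], [-0.15, 0.07, 0.12, 0.07], [-0.25, 0.12, 0.20, 0.12], [-0.15, 0.07, 0.12, 0.07]] + [[0.00, -0.01, -0.00, 0.02], [-0.01, 0.15, 0.04, -0.23], [-0.0, 0.04, 0.01, -0.06], [0.02, -0.23, -0.06, 0.35]] + [[0.06, -0.05, 0.11, -0.01], [-0.05, 0.04, -0.09, 0.01], [0.11, -0.09, 0.21, -0.03], [-0.01, 0.01, -0.03, 0.0]]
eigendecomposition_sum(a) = [[0.06, -0.05, 0.11, -0.01], [-0.05, 0.04, -0.09, 0.01], [0.11, -0.09, 0.21, -0.03], [-0.01, 0.01, -0.03, 0.0]] + [[0.25, 0.31, 0.02, 0.19], [0.31, 0.38, 0.02, 0.23], [0.02, 0.02, 0.00, 0.02], [0.19, 0.23, 0.02, 0.14]] + [[0.32, -0.15, -0.25, -0.15], [-0.15, 0.07, 0.12, 0.07], [-0.25, 0.12, 0.2, 0.12], [-0.15, 0.07, 0.12, 0.07]] + [[0.00, -0.01, -0.0, 0.02], [-0.01, 0.15, 0.04, -0.23], [-0.00, 0.04, 0.01, -0.06], [0.02, -0.23, -0.06, 0.35]]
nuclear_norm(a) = 2.25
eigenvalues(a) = [0.31, 0.77, 0.66, 0.51]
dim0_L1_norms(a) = [0.89, 0.91, 0.68, 0.75]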